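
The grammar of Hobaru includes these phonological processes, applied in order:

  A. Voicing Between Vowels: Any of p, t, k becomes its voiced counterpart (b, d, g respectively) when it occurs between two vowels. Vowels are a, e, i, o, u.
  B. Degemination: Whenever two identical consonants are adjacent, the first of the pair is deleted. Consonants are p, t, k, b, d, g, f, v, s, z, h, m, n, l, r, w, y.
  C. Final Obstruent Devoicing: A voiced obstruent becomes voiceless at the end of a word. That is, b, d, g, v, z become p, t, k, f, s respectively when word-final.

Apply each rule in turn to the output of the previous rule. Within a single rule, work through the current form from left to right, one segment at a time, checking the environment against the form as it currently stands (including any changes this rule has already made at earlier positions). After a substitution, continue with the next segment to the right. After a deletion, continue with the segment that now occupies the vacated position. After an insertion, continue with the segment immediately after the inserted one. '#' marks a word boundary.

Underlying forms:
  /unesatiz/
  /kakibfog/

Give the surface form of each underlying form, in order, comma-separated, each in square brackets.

/unesatiz/:
  A Voicing Between Vowels: [unesatiz] → [unesadiz]
  B Degemination: no change — [unesadiz]
  C Final Obstruent Devoicing: [unesadiz] → [unesadis]
/kakibfog/:
  A Voicing Between Vowels: [kakibfog] → [kagibfog]
  B Degemination: no change — [kagibfog]
  C Final Obstruent Devoicing: [kagibfog] → [kagibfok]

[unesadis], [kagibfok]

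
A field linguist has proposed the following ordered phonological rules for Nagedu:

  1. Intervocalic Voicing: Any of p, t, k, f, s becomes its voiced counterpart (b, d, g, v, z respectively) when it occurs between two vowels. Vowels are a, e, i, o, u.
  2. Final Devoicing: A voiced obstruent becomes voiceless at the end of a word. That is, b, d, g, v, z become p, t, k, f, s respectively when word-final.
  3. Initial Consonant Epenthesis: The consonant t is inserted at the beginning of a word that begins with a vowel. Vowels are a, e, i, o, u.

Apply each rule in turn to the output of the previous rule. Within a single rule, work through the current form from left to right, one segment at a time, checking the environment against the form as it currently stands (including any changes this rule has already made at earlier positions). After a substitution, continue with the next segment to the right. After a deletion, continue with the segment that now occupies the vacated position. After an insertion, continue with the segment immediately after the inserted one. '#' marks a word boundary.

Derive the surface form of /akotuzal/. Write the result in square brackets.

1 Intervocalic Voicing: [akotuzal] → [agoduzal]
2 Final Devoicing: no change — [agoduzal]
3 Initial Consonant Epenthesis: [agoduzal] → [tagoduzal]

[tagoduzal]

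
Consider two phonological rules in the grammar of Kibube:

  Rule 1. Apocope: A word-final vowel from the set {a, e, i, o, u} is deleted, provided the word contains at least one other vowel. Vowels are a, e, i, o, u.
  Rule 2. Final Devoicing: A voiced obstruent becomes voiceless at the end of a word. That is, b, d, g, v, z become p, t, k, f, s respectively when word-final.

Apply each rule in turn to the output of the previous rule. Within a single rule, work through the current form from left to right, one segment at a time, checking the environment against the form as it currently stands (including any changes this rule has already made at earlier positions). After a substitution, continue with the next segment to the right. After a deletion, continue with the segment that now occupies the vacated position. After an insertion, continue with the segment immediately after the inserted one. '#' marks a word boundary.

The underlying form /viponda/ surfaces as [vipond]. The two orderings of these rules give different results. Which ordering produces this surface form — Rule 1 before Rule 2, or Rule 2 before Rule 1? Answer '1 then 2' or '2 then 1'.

Order 1 then 2:
  1 Apocope: [viponda] → [vipond]
  2 Final Devoicing: [vipond] → [vipont]
  result: [vipont]
Order 2 then 1:
  2 Final Devoicing: no change — [viponda]
  1 Apocope: [viponda] → [vipond]
  result: [vipond]

2 then 1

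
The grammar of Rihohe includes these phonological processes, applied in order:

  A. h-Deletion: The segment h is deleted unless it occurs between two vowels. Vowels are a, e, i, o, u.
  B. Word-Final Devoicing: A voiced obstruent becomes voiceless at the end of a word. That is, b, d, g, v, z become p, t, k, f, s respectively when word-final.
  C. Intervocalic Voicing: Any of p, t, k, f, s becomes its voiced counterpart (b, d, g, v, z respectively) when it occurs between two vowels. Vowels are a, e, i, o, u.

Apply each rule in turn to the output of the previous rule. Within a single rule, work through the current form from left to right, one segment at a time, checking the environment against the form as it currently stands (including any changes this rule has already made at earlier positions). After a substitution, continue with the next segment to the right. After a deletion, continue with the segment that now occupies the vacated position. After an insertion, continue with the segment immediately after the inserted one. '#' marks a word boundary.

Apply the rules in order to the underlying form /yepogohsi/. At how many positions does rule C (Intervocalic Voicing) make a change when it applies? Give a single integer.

2

A h-Deletion: [yepogohsi] → [yepogosi]
B Word-Final Devoicing: no change — [yepogosi]
C Intervocalic Voicing: [yepogosi] → [yebogozi]
Rule C changed 2 position(s).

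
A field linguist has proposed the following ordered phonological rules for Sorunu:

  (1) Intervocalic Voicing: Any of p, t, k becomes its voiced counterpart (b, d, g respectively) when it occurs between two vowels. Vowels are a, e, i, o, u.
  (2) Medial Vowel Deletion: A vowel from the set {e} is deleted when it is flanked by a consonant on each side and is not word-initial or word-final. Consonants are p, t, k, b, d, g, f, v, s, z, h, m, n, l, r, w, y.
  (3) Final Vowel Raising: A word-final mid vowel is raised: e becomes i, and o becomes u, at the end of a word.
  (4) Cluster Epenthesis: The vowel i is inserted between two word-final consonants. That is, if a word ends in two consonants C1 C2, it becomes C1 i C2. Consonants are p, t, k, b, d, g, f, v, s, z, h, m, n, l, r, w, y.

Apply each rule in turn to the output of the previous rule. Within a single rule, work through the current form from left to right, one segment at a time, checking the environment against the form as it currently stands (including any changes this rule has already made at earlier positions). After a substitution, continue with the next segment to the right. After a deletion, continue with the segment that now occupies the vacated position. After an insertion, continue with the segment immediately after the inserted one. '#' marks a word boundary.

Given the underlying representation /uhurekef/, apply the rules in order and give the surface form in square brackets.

(1) Intervocalic Voicing: [uhurekef] → [uhuregef]
(2) Medial Vowel Deletion: [uhuregef] → [uhurgf]
(3) Final Vowel Raising: no change — [uhurgf]
(4) Cluster Epenthesis: [uhurgf] → [uhurgif]

[uhurgif]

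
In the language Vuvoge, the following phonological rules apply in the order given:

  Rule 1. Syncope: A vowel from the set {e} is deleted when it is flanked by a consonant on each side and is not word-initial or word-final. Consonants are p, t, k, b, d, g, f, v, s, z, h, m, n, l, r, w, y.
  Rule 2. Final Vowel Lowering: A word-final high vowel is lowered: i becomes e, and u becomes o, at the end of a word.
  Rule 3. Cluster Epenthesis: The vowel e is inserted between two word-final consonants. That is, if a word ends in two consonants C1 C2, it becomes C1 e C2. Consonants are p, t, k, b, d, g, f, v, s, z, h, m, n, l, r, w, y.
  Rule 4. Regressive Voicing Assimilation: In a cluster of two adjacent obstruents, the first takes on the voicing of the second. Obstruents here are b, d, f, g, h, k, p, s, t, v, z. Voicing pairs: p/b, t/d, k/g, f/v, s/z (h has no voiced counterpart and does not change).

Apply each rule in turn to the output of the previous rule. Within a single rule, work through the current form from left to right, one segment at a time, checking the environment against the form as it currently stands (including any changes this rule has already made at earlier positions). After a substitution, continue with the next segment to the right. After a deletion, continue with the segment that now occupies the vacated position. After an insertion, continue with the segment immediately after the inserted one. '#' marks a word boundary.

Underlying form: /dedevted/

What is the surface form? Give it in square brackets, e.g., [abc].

Rule 1 Syncope: [dedevted] → [ddvtd]
Rule 2 Final Vowel Lowering: no change — [ddvtd]
Rule 3 Cluster Epenthesis: [ddvtd] → [ddvted]
Rule 4 Regressive Voicing Assimilation: [ddvted] → [ddfted]

[ddfted]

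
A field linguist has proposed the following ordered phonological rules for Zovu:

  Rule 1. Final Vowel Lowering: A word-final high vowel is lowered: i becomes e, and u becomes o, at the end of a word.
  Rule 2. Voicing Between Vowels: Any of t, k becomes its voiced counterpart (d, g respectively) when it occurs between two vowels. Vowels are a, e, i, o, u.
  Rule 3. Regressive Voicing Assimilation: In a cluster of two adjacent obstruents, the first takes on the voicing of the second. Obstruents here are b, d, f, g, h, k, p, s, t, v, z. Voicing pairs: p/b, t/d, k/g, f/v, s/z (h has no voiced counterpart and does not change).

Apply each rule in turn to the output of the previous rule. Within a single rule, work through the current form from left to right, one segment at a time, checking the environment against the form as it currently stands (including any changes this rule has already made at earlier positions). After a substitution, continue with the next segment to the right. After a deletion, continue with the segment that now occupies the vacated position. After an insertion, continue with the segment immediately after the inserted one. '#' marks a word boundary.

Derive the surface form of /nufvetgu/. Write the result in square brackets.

[nuvvedgo]

Rule 1 Final Vowel Lowering: [nufvetgu] → [nufvetgo]
Rule 2 Voicing Between Vowels: no change — [nufvetgo]
Rule 3 Regressive Voicing Assimilation: [nufvetgo] → [nuvvedgo]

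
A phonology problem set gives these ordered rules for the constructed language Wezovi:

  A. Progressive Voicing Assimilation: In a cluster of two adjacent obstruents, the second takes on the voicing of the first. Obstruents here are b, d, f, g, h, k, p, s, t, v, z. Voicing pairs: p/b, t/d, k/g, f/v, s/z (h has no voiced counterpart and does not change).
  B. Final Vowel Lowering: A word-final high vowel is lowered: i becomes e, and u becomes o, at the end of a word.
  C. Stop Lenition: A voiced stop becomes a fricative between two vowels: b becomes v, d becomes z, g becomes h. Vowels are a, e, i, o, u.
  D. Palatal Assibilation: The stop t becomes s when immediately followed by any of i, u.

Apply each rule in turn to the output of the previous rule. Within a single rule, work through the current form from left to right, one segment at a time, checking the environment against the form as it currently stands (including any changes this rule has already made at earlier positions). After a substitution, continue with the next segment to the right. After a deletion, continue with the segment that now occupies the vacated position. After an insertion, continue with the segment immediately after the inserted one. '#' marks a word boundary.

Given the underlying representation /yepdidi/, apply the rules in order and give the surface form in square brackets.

A Progressive Voicing Assimilation: [yepdidi] → [yeptidi]
B Final Vowel Lowering: [yeptidi] → [yeptide]
C Stop Lenition: [yeptide] → [yeptize]
D Palatal Assibilation: [yeptize] → [yepsize]

[yepsize]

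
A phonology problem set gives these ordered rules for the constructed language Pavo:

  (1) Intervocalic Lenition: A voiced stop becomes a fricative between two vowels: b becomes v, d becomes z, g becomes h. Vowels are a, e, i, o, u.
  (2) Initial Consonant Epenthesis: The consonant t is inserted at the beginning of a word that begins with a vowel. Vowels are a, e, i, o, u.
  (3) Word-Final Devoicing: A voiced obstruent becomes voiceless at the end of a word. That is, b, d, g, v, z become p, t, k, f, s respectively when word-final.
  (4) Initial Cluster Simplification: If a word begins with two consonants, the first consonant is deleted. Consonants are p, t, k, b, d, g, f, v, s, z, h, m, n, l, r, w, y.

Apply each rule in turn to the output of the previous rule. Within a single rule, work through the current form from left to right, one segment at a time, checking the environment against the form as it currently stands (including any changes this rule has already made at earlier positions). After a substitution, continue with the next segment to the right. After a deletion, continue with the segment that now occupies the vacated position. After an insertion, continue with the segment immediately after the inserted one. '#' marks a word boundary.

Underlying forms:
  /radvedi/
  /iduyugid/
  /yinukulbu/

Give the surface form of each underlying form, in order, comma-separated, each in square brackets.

[radvezi], [tizuyuhit], [yinukulbu]

/radvedi/:
  (1) Intervocalic Lenition: [radvedi] → [radvezi]
  (2) Initial Consonant Epenthesis: no change — [radvezi]
  (3) Word-Final Devoicing: no change — [radvezi]
  (4) Initial Cluster Simplification: no change — [radvezi]
/iduyugid/:
  (1) Intervocalic Lenition: [iduyugid] → [izuyuhid]
  (2) Initial Consonant Epenthesis: [izuyuhid] → [tizuyuhid]
  (3) Word-Final Devoicing: [tizuyuhid] → [tizuyuhit]
  (4) Initial Cluster Simplification: no change — [tizuyuhit]
/yinukulbu/:
  (1) Intervocalic Lenition: no change — [yinukulbu]
  (2) Initial Consonant Epenthesis: no change — [yinukulbu]
  (3) Word-Final Devoicing: no change — [yinukulbu]
  (4) Initial Cluster Simplification: no change — [yinukulbu]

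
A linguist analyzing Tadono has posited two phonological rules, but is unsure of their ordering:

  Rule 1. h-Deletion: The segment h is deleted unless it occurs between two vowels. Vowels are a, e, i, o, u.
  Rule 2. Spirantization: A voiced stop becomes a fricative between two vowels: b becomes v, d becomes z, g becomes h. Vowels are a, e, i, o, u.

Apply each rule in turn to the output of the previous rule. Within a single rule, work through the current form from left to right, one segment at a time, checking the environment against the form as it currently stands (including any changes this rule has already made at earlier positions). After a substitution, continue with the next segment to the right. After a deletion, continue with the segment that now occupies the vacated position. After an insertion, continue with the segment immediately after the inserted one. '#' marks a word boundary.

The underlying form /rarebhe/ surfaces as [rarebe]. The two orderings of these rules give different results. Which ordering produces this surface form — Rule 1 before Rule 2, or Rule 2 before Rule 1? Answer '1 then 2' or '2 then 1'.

2 then 1

Order 1 then 2:
  1 h-Deletion: [rarebhe] → [rarebe]
  2 Spirantization: [rarebe] → [rareve]
  result: [rareve]
Order 2 then 1:
  2 Spirantization: no change — [rarebhe]
  1 h-Deletion: [rarebhe] → [rarebe]
  result: [rarebe]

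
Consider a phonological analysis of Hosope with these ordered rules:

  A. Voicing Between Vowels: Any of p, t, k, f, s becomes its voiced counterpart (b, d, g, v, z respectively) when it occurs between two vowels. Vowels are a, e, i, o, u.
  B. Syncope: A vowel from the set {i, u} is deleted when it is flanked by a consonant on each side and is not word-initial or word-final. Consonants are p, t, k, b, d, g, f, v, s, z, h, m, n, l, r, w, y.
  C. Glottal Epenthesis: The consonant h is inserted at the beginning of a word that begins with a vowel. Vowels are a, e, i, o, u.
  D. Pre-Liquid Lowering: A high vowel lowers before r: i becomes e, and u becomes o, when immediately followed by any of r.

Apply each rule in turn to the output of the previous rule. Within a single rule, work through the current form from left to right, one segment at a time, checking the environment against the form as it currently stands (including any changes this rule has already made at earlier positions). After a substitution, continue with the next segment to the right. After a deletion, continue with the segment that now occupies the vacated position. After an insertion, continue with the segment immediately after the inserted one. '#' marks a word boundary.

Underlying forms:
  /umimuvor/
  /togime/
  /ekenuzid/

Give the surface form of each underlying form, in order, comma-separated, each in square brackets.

[hummvor], [togme], [hegenzd]

/umimuvor/:
  A Voicing Between Vowels: no change — [umimuvor]
  B Syncope: [umimuvor] → [ummvor]
  C Glottal Epenthesis: [ummvor] → [hummvor]
  D Pre-Liquid Lowering: no change — [hummvor]
/togime/:
  A Voicing Between Vowels: no change — [togime]
  B Syncope: [togime] → [togme]
  C Glottal Epenthesis: no change — [togme]
  D Pre-Liquid Lowering: no change — [togme]
/ekenuzid/:
  A Voicing Between Vowels: [ekenuzid] → [egenuzid]
  B Syncope: [egenuzid] → [egenzd]
  C Glottal Epenthesis: [egenzd] → [hegenzd]
  D Pre-Liquid Lowering: no change — [hegenzd]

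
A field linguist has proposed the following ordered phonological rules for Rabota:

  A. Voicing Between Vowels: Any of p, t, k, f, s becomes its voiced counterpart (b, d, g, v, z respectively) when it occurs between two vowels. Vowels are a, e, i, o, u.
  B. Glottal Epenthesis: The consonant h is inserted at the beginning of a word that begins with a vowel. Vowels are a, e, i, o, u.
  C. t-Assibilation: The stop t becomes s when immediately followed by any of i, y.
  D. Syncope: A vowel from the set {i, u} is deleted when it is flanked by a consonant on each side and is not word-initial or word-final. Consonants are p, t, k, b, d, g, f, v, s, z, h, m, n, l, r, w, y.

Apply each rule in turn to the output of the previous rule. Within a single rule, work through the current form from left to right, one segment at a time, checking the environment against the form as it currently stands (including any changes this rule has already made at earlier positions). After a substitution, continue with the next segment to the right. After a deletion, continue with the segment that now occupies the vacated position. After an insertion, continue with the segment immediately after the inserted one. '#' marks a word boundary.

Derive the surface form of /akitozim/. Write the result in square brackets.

[hagdozm]

A Voicing Between Vowels: [akitozim] → [agidozim]
B Glottal Epenthesis: [agidozim] → [hagidozim]
C t-Assibilation: no change — [hagidozim]
D Syncope: [hagidozim] → [hagdozm]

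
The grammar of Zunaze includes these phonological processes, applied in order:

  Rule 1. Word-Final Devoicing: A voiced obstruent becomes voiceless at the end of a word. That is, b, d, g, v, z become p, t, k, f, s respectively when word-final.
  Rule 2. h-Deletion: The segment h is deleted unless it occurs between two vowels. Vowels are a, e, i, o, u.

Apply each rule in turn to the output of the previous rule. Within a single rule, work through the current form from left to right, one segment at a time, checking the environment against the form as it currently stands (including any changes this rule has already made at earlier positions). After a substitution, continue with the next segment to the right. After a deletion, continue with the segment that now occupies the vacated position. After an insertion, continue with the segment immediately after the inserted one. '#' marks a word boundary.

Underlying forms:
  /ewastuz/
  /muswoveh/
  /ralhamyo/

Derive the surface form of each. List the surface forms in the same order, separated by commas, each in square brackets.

[ewastus], [muswove], [ralamyo]

/ewastuz/:
  Rule 1 Word-Final Devoicing: [ewastuz] → [ewastus]
  Rule 2 h-Deletion: no change — [ewastus]
/muswoveh/:
  Rule 1 Word-Final Devoicing: no change — [muswoveh]
  Rule 2 h-Deletion: [muswoveh] → [muswove]
/ralhamyo/:
  Rule 1 Word-Final Devoicing: no change — [ralhamyo]
  Rule 2 h-Deletion: [ralhamyo] → [ralamyo]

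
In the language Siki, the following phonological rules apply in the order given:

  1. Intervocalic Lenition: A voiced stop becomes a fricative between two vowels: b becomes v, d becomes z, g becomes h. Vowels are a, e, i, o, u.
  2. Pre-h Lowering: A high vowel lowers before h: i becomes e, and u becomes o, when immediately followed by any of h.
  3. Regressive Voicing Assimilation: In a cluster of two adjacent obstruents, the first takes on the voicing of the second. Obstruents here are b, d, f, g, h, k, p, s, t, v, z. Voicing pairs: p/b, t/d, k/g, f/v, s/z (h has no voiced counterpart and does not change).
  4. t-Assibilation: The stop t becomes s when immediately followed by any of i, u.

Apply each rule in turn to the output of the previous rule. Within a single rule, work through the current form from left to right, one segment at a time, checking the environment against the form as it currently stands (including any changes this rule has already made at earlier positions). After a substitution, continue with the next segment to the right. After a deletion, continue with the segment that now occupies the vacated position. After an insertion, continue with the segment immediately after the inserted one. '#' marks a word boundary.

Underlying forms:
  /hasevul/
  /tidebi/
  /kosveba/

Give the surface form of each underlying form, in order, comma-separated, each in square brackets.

/hasevul/:
  1 Intervocalic Lenition: no change — [hasevul]
  2 Pre-h Lowering: no change — [hasevul]
  3 Regressive Voicing Assimilation: no change — [hasevul]
  4 t-Assibilation: no change — [hasevul]
/tidebi/:
  1 Intervocalic Lenition: [tidebi] → [tizevi]
  2 Pre-h Lowering: no change — [tizevi]
  3 Regressive Voicing Assimilation: no change — [tizevi]
  4 t-Assibilation: [tizevi] → [sizevi]
/kosveba/:
  1 Intervocalic Lenition: [kosveba] → [kosveva]
  2 Pre-h Lowering: no change — [kosveva]
  3 Regressive Voicing Assimilation: [kosveva] → [kozveva]
  4 t-Assibilation: no change — [kozveva]

[hasevul], [sizevi], [kozveva]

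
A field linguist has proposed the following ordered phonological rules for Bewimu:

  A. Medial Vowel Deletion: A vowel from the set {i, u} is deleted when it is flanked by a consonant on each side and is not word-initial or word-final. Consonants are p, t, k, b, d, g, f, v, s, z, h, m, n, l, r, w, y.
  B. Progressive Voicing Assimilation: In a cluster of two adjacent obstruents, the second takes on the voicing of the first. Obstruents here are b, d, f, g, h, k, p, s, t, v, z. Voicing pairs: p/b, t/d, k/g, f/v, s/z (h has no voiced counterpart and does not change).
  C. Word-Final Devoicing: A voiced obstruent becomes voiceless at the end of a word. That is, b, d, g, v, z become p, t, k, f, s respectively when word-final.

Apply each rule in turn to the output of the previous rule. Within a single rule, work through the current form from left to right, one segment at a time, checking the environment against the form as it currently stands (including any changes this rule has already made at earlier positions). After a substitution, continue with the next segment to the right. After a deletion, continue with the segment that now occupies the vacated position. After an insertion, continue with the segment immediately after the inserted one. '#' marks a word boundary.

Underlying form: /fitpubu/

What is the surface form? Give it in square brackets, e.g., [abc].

[ftppu]

A Medial Vowel Deletion: [fitpubu] → [ftpbu]
B Progressive Voicing Assimilation: [ftpbu] → [ftppu]
C Word-Final Devoicing: no change — [ftppu]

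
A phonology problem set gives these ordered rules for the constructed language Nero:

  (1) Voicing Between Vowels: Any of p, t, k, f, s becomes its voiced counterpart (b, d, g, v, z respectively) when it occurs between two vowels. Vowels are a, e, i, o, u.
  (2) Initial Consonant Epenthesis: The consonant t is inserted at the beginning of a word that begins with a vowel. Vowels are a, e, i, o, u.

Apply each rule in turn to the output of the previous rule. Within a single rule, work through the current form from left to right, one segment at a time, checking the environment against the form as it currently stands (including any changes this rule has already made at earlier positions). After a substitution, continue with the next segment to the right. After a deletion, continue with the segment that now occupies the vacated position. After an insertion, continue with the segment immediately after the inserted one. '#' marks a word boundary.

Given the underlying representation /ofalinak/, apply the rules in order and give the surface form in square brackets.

[tovalinak]

(1) Voicing Between Vowels: [ofalinak] → [ovalinak]
(2) Initial Consonant Epenthesis: [ovalinak] → [tovalinak]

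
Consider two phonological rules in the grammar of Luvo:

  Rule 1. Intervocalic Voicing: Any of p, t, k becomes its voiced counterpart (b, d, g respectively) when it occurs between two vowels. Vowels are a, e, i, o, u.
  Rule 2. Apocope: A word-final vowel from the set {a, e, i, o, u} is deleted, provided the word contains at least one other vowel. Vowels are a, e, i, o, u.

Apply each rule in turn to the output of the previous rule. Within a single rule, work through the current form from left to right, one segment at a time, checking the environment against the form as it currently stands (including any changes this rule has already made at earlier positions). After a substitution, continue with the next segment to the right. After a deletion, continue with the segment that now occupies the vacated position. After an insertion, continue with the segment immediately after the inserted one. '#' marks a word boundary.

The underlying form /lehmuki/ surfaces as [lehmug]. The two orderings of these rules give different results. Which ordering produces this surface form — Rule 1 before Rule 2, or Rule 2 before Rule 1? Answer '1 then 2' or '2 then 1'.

1 then 2

Order 1 then 2:
  1 Intervocalic Voicing: [lehmuki] → [lehmugi]
  2 Apocope: [lehmugi] → [lehmug]
  result: [lehmug]
Order 2 then 1:
  2 Apocope: [lehmuki] → [lehmuk]
  1 Intervocalic Voicing: no change — [lehmuk]
  result: [lehmuk]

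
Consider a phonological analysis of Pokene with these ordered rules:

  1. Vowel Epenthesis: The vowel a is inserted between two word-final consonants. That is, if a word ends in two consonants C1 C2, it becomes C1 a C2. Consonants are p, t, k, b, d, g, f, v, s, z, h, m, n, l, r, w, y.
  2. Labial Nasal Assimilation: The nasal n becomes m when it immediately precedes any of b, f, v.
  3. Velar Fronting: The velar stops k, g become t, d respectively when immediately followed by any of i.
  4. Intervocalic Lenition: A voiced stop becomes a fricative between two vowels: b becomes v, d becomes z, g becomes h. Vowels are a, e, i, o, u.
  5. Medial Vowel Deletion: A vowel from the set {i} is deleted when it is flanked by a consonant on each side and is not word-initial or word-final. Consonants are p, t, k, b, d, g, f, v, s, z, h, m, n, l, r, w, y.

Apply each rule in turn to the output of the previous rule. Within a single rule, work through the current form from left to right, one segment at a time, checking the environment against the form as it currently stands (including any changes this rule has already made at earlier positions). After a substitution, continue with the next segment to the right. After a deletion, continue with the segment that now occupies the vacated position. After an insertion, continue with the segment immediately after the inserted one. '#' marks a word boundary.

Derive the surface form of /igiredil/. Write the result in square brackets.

1 Vowel Epenthesis: no change — [igiredil]
2 Labial Nasal Assimilation: no change — [igiredil]
3 Velar Fronting: [igiredil] → [idiredil]
4 Intervocalic Lenition: [idiredil] → [izirezil]
5 Medial Vowel Deletion: [izirezil] → [izrezl]

[izrezl]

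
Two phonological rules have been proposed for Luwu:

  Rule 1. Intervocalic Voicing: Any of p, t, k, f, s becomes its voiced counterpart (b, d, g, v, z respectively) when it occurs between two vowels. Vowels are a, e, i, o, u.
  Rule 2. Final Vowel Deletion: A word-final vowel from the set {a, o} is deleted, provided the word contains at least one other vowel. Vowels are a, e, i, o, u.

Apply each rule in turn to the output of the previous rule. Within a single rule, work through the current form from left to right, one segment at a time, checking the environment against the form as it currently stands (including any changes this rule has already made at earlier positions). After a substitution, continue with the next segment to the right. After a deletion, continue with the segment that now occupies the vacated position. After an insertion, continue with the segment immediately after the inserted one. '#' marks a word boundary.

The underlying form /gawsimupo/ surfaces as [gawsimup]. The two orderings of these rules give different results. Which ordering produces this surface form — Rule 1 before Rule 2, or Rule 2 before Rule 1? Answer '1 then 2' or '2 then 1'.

Order 1 then 2:
  1 Intervocalic Voicing: [gawsimupo] → [gawsimubo]
  2 Final Vowel Deletion: [gawsimubo] → [gawsimub]
  result: [gawsimub]
Order 2 then 1:
  2 Final Vowel Deletion: [gawsimupo] → [gawsimup]
  1 Intervocalic Voicing: no change — [gawsimup]
  result: [gawsimup]

2 then 1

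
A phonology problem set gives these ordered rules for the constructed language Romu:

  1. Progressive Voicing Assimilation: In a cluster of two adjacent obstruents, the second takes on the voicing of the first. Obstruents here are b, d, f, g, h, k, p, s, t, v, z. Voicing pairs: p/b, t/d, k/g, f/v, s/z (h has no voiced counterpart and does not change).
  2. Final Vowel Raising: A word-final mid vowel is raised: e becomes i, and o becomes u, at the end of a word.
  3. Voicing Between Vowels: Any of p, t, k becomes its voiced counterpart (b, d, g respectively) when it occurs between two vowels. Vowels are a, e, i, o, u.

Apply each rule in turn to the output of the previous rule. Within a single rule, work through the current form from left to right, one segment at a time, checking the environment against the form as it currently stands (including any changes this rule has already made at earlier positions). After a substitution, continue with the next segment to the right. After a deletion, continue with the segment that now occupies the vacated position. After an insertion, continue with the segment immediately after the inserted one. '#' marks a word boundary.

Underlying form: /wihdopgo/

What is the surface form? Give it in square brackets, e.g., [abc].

1 Progressive Voicing Assimilation: [wihdopgo] → [wihtopko]
2 Final Vowel Raising: [wihtopko] → [wihtopku]
3 Voicing Between Vowels: no change — [wihtopku]

[wihtopku]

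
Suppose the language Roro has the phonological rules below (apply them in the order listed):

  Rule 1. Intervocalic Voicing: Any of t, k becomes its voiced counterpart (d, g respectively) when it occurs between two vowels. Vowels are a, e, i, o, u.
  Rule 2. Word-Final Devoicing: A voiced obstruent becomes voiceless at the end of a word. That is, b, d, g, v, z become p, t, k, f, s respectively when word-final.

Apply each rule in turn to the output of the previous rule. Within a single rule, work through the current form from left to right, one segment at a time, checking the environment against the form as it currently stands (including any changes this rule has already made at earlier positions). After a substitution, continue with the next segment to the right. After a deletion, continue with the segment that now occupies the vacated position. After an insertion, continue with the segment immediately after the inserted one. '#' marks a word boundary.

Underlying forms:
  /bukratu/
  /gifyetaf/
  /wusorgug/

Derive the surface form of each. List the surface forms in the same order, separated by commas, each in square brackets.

/bukratu/:
  Rule 1 Intervocalic Voicing: [bukratu] → [bukradu]
  Rule 2 Word-Final Devoicing: no change — [bukradu]
/gifyetaf/:
  Rule 1 Intervocalic Voicing: [gifyetaf] → [gifyedaf]
  Rule 2 Word-Final Devoicing: no change — [gifyedaf]
/wusorgug/:
  Rule 1 Intervocalic Voicing: no change — [wusorgug]
  Rule 2 Word-Final Devoicing: [wusorgug] → [wusorguk]

[bukradu], [gifyedaf], [wusorguk]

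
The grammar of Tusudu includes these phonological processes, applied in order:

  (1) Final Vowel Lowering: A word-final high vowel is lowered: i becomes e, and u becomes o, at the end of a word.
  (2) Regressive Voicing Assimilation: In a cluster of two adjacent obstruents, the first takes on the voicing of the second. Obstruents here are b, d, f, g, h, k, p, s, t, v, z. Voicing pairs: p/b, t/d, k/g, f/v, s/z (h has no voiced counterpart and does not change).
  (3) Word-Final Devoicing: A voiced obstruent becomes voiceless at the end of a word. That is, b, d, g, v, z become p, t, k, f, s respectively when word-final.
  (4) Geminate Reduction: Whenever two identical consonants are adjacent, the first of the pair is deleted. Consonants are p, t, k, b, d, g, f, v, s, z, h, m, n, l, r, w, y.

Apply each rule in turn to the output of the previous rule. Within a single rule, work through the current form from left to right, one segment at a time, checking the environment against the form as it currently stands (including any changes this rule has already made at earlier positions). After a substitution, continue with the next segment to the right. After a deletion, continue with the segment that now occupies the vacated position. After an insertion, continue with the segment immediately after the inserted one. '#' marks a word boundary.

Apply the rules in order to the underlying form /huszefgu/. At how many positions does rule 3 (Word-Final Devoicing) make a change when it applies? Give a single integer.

0

(1) Final Vowel Lowering: [huszefgu] → [huszefgo]
(2) Regressive Voicing Assimilation: [huszefgo] → [huzzevgo]
(3) Word-Final Devoicing: no change — [huzzevgo]
(4) Geminate Reduction: [huzzevgo] → [huzevgo]
Rule 3 changed 0 position(s).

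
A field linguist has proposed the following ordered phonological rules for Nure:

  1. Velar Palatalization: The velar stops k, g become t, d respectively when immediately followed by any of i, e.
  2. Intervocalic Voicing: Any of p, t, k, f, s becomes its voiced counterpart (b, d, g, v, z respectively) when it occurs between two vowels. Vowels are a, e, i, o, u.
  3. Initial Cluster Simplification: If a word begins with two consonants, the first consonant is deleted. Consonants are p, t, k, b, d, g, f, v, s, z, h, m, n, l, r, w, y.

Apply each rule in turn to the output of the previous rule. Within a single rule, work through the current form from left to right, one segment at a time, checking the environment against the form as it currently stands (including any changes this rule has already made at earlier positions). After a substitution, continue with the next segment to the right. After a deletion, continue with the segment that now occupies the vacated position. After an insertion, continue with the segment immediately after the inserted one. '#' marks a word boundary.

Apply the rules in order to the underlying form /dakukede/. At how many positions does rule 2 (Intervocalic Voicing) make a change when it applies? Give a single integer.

1 Velar Palatalization: [dakukede] → [dakutede]
2 Intervocalic Voicing: [dakutede] → [dagudede]
3 Initial Cluster Simplification: no change — [dagudede]
Rule 2 changed 2 position(s).

2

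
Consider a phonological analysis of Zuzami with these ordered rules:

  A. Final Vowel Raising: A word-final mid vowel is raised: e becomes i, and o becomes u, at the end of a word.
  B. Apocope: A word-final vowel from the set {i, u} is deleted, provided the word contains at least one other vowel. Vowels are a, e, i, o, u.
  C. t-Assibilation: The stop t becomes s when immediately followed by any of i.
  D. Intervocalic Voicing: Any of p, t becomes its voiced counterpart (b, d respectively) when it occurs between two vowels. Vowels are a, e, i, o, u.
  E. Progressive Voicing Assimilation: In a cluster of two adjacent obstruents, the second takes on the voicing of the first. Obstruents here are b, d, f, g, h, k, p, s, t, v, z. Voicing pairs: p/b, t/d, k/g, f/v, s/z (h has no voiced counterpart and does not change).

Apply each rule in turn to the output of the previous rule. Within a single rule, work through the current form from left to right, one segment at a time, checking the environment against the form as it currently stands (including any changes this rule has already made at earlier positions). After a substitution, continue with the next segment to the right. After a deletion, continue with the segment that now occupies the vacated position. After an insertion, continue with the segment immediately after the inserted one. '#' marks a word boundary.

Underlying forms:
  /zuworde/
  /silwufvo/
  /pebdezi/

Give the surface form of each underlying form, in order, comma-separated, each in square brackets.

/zuworde/:
  A Final Vowel Raising: [zuworde] → [zuwordi]
  B Apocope: [zuwordi] → [zuword]
  C t-Assibilation: no change — [zuword]
  D Intervocalic Voicing: no change — [zuword]
  E Progressive Voicing Assimilation: no change — [zuword]
/silwufvo/:
  A Final Vowel Raising: [silwufvo] → [silwufvu]
  B Apocope: [silwufvu] → [silwufv]
  C t-Assibilation: no change — [silwufv]
  D Intervocalic Voicing: no change — [silwufv]
  E Progressive Voicing Assimilation: [silwufv] → [silwuff]
/pebdezi/:
  A Final Vowel Raising: no change — [pebdezi]
  B Apocope: [pebdezi] → [pebdez]
  C t-Assibilation: no change — [pebdez]
  D Intervocalic Voicing: no change — [pebdez]
  E Progressive Voicing Assimilation: no change — [pebdez]

[zuword], [silwuff], [pebdez]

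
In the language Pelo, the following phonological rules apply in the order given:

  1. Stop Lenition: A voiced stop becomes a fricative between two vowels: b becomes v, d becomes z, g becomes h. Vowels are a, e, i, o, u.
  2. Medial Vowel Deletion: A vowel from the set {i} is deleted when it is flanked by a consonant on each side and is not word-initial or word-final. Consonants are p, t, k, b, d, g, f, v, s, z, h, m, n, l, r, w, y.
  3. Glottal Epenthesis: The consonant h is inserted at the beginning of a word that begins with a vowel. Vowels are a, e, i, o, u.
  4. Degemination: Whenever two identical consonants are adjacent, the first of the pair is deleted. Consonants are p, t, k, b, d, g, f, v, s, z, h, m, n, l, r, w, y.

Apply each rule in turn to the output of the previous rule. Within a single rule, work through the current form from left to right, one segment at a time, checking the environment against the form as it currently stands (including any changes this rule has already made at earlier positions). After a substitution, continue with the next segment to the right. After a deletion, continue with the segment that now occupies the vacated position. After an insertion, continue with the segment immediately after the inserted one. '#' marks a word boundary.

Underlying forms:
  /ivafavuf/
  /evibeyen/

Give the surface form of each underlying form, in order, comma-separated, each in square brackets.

/ivafavuf/:
  1 Stop Lenition: no change — [ivafavuf]
  2 Medial Vowel Deletion: no change — [ivafavuf]
  3 Glottal Epenthesis: [ivafavuf] → [hivafavuf]
  4 Degemination: no change — [hivafavuf]
/evibeyen/:
  1 Stop Lenition: [evibeyen] → [eviveyen]
  2 Medial Vowel Deletion: [eviveyen] → [evveyen]
  3 Glottal Epenthesis: [evveyen] → [hevveyen]
  4 Degemination: [hevveyen] → [heveyen]

[hivafavuf], [heveyen]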